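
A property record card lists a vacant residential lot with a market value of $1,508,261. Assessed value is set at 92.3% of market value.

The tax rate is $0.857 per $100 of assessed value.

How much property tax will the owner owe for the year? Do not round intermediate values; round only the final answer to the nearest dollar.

$11,931

Assessed value = $1,508,261 × 0.923 = $1,392,124.903
Tax = $1,392,124.903 × 0.00857 = $11,930.51041871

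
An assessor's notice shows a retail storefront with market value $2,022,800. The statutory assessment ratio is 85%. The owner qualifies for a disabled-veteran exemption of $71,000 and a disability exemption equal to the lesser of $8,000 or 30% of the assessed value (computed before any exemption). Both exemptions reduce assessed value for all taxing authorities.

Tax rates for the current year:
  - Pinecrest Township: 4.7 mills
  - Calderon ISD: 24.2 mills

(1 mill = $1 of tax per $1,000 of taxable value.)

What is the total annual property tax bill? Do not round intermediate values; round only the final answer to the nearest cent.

$47,406.98

Assessed value = $2,022,800 × 0.85 = $1,719,380
Disability exemption = min($8,000, 30% × $1,719,380) = min($8,000, $515,814) = $8,000 (dollar cap binds)
Taxable value = $1,719,380 − $71,000 − $8,000 = $1,640,380
Pinecrest Township: $1,640,380 × 0.0047 = $7,709.786
Calderon ISD: $1,640,380 × 0.0242 = $39,697.196
Total = $47,406.982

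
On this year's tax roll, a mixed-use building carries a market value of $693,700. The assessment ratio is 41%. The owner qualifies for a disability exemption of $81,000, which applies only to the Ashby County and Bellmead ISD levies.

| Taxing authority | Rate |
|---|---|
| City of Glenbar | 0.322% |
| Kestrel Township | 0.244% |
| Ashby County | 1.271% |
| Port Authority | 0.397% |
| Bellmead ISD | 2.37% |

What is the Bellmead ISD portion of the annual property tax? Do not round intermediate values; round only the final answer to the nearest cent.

$4,820.98

Assessed value = $693,700 × 0.41 = $284,417
Bellmead ISD taxable value = $284,417 − $81,000 = $203,417
Bellmead ISD levy = $203,417 × 0.0237 = $4,820.9829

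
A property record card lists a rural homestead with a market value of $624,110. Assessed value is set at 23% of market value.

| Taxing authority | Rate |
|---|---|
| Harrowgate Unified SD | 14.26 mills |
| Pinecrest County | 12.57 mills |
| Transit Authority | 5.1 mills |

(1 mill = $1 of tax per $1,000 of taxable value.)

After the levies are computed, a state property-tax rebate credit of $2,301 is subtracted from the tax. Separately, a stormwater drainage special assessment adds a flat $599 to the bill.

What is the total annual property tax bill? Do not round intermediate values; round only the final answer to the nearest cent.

$2,881.40

Assessed value = $624,110 × 0.23 = $143,545.3
Harrowgate Unified SD: $143,545.3 × 0.01426 = $2,046.955978
Pinecrest County: $143,545.3 × 0.01257 = $1,804.364421
Transit Authority: $143,545.3 × 0.0051 = $732.08103
Levies subtotal = $4,583.401429
After credit = $4,583.401429 − $2,301 = $2,282.401429
Total = $2,282.401429 + $599 = $2,881.401429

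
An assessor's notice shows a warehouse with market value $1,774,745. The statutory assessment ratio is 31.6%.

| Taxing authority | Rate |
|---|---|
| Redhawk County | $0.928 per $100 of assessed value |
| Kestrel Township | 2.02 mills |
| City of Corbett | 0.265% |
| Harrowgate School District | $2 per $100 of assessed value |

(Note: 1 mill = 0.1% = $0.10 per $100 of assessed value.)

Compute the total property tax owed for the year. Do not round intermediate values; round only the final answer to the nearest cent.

$19,039.82

Assessed value = $1,774,745 × 0.316 = $560,819.42
Redhawk County: $560,819.42 × 0.00928 = $5,204.4042176
Kestrel Township: $560,819.42 × 0.00202 = $1,132.8552284
City of Corbett: $560,819.42 × 0.00265 = $1,486.171463
Harrowgate School District: $560,819.42 × 0.02 = $11,216.3884
Total = $19,039.819309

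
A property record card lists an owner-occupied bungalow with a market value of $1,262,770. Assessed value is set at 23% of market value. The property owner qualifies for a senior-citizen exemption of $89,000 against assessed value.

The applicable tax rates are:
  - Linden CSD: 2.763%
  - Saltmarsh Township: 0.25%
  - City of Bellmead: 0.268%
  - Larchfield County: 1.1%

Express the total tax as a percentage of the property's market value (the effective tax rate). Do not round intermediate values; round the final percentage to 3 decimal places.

0.699%

Assessed value = $1,262,770 × 0.23 = $290,437.1
Taxable value = $290,437.1 − $89,000 = $201,437.1
Linden CSD: $201,437.1 × 0.02763 = $5,565.707073
Saltmarsh Township: $201,437.1 × 0.0025 = $503.59275
City of Bellmead: $201,437.1 × 0.00268 = $539.851428
Larchfield County: $201,437.1 × 0.011 = $2,215.8081
Total tax = $8,824.959351
Effective rate = $8,824.959351 ÷ $1,262,770 = 0.699% of market value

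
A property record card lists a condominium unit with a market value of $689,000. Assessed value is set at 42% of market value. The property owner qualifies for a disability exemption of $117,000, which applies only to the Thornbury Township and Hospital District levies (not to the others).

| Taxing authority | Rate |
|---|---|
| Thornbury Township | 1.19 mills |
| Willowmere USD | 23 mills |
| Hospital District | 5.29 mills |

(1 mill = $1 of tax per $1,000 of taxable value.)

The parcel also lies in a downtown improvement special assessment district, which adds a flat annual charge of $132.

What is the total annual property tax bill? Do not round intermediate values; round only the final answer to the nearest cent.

Assessed value = $689,000 × 0.42 = $289,380
Thornbury Township: ($289,380 − $117,000) × 0.00119 = $172,380 × 0.00119 = $205.1322
Willowmere USD: $289,380 × 0.023 = $6,655.74
Hospital District: ($289,380 − $117,000) × 0.00529 = $172,380 × 0.00529 = $911.8902
Levies subtotal = $7,772.7624
Total = $7,772.7624 + $132 = $7,904.7624

$7,904.76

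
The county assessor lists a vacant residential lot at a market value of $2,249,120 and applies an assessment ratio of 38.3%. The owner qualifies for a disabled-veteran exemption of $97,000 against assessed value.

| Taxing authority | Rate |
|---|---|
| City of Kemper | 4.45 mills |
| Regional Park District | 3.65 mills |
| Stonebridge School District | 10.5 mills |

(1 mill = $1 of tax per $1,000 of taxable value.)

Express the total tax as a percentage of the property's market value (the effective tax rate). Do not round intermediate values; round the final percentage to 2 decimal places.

Assessed value = $2,249,120 × 0.383 = $861,412.96
Taxable value = $861,412.96 − $97,000 = $764,412.96
City of Kemper: $764,412.96 × 0.00445 = $3,401.637672
Regional Park District: $764,412.96 × 0.00365 = $2,790.107304
Stonebridge School District: $764,412.96 × 0.0105 = $8,026.33608
Total tax = $14,218.081056
Effective rate = $14,218.081056 ÷ $2,249,120 = 0.63% of market value

0.63%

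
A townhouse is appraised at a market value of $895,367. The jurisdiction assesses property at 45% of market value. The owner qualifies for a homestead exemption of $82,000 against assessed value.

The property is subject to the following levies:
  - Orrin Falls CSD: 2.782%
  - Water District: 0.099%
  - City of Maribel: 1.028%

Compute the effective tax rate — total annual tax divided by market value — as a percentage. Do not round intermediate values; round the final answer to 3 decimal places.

1.401%

Assessed value = $895,367 × 0.45 = $402,915.15
Taxable value = $402,915.15 − $82,000 = $320,915.15
Orrin Falls CSD: $320,915.15 × 0.02782 = $8,927.859473
Water District: $320,915.15 × 0.00099 = $317.7059985
City of Maribel: $320,915.15 × 0.01028 = $3,299.007742
Total tax = $12,544.5732135
Effective rate = $12,544.5732135 ÷ $895,367 = 1.401% of market value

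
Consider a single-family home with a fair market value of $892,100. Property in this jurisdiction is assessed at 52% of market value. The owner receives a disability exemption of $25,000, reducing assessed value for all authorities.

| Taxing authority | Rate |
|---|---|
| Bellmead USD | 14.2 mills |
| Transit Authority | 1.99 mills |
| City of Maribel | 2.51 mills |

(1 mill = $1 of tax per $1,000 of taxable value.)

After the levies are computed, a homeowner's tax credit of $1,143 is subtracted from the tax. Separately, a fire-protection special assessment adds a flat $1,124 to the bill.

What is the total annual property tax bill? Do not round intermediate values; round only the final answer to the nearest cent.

$8,188.28

Assessed value = $892,100 × 0.52 = $463,892
Taxable value = $463,892 − $25,000 = $438,892
Bellmead USD: $438,892 × 0.0142 = $6,232.2664
Transit Authority: $438,892 × 0.00199 = $873.39508
City of Maribel: $438,892 × 0.00251 = $1,101.61892
Levies subtotal = $8,207.2804
After credit = $8,207.2804 − $1,143 = $7,064.2804
Total = $7,064.2804 + $1,124 = $8,188.2804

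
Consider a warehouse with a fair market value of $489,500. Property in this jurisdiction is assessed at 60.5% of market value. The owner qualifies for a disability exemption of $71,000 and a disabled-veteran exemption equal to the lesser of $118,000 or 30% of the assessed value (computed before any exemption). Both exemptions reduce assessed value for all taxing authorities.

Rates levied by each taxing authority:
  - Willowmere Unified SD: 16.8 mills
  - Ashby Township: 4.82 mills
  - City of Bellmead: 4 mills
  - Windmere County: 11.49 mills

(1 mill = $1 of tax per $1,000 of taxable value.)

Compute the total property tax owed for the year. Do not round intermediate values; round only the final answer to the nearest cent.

$5,058.21

Assessed value = $489,500 × 0.605 = $296,147.5
Disabled-veteran exemption = min($118,000, 30% × $296,147.5) = min($118,000, $88,844.25) = $88,844.25 (percentage binds)
Taxable value = $296,147.5 − $71,000 − $88,844.25 = $136,303.25
Willowmere Unified SD: $136,303.25 × 0.0168 = $2,289.8946
Ashby Township: $136,303.25 × 0.00482 = $656.981665
City of Bellmead: $136,303.25 × 0.004 = $545.213
Windmere County: $136,303.25 × 0.01149 = $1,566.1243425
Total = $5,058.2136075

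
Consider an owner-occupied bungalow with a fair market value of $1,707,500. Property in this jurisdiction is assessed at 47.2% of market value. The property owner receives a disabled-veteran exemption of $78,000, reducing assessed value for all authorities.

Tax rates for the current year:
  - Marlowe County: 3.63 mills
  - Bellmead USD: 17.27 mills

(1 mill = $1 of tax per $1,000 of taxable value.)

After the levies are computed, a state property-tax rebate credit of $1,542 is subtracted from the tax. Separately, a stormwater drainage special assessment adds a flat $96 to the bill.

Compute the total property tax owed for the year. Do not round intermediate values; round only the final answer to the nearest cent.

$13,767.95

Assessed value = $1,707,500 × 0.472 = $805,940
Taxable value = $805,940 − $78,000 = $727,940
Marlowe County: $727,940 × 0.00363 = $2,642.4222
Bellmead USD: $727,940 × 0.01727 = $12,571.5238
Levies subtotal = $15,213.946
After credit = $15,213.946 − $1,542 = $13,671.946
Total = $13,671.946 + $96 = $13,767.946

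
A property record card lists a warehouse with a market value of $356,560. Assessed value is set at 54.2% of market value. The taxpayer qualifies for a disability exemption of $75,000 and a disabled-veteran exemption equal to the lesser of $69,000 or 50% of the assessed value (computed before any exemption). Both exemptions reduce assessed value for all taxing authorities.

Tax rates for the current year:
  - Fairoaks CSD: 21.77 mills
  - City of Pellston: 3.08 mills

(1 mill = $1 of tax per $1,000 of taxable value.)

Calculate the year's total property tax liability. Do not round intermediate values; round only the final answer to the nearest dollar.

Assessed value = $356,560 × 0.542 = $193,255.52
Disabled-veteran exemption = min($69,000, 50% × $193,255.52) = min($69,000, $96,627.76) = $69,000 (dollar cap binds)
Taxable value = $193,255.52 − $75,000 − $69,000 = $49,255.52
Fairoaks CSD: $49,255.52 × 0.02177 = $1,072.2926704
City of Pellston: $49,255.52 × 0.00308 = $151.7070016
Total = $1,223.999672

$1,224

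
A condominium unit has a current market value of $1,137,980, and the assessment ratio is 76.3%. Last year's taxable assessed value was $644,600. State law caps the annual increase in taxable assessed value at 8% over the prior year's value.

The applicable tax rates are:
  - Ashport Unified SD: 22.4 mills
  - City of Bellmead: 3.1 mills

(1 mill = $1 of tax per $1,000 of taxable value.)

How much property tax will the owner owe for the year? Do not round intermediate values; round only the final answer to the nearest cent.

$17,752.28

Uncapped assessed value = $1,137,980 × 0.763 = $868,278.74
Cap limit = $644,600 × 1.08 = $696,168
Taxable assessed value = min($868,278.74, $696,168) = $696,168 (cap binds)
Ashport Unified SD: $696,168 × 0.0224 = $15,594.1632
City of Bellmead: $696,168 × 0.0031 = $2,158.1208
Total = $17,752.284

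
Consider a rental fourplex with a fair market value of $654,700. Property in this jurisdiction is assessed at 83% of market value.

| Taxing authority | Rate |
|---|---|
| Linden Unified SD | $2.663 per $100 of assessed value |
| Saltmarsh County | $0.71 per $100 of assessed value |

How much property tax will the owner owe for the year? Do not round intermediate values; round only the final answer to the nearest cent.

Assessed value = $654,700 × 0.83 = $543,401
Linden Unified SD: $543,401 × 0.02663 = $14,470.76863
Saltmarsh County: $543,401 × 0.0071 = $3,858.1471
Total = $14,470.76863 + $3,858.1471 = $18,328.91573

$18,328.92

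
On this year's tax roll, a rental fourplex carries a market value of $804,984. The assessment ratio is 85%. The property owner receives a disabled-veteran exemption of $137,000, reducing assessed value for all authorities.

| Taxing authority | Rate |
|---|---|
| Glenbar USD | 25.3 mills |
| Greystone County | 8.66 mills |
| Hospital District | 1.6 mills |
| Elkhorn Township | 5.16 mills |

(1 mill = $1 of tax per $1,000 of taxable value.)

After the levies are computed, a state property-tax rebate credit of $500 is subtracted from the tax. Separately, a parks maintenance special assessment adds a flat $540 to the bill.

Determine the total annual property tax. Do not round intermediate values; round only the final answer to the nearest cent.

$22,323.47

Assessed value = $804,984 × 0.85 = $684,236.4
Taxable value = $684,236.4 − $137,000 = $547,236.4
Glenbar USD: $547,236.4 × 0.0253 = $13,845.08092
Greystone County: $547,236.4 × 0.00866 = $4,739.067224
Hospital District: $547,236.4 × 0.0016 = $875.57824
Elkhorn Township: $547,236.4 × 0.00516 = $2,823.739824
Levies subtotal = $22,283.466208
After credit = $22,283.466208 − $500 = $21,783.466208
Total = $21,783.466208 + $540 = $22,323.466208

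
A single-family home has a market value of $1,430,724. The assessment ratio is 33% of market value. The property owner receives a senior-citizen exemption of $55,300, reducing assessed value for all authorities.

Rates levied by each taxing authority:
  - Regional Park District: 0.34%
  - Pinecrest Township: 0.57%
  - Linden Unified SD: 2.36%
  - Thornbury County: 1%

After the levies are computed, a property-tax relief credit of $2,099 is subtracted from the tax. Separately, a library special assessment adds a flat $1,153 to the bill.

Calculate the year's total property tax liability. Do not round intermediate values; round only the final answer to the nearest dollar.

$16,853

Assessed value = $1,430,724 × 0.33 = $472,138.92
Taxable value = $472,138.92 − $55,300 = $416,838.92
Regional Park District: $416,838.92 × 0.0034 = $1,417.252328
Pinecrest Township: $416,838.92 × 0.0057 = $2,375.981844
Linden Unified SD: $416,838.92 × 0.0236 = $9,837.398512
Thornbury County: $416,838.92 × 0.01 = $4,168.3892
Levies subtotal = $17,799.021884
After credit = $17,799.021884 − $2,099 = $15,700.021884
Total = $15,700.021884 + $1,153 = $16,853.021884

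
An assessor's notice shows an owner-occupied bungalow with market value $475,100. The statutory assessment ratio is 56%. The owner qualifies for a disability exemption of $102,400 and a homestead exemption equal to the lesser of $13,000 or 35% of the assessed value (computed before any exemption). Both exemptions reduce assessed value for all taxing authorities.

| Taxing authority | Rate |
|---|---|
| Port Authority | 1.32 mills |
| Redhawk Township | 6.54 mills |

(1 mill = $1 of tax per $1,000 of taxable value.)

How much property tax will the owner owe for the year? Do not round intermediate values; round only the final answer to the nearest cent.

$1,184.16

Assessed value = $475,100 × 0.56 = $266,056
Homestead exemption = min($13,000, 35% × $266,056) = min($13,000, $93,119.6) = $13,000 (dollar cap binds)
Taxable value = $266,056 − $102,400 − $13,000 = $150,656
Port Authority: $150,656 × 0.00132 = $198.86592
Redhawk Township: $150,656 × 0.00654 = $985.29024
Total = $1,184.15616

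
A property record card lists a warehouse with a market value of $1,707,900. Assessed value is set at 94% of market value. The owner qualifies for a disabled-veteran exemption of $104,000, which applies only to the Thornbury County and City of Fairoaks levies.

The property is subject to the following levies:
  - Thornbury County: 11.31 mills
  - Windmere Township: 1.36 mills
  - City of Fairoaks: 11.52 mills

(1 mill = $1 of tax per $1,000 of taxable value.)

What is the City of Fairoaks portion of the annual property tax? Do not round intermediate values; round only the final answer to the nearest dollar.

Assessed value = $1,707,900 × 0.94 = $1,605,426
City of Fairoaks taxable value = $1,605,426 − $104,000 = $1,501,426
City of Fairoaks levy = $1,501,426 × 0.01152 = $17,296.42752

$17,296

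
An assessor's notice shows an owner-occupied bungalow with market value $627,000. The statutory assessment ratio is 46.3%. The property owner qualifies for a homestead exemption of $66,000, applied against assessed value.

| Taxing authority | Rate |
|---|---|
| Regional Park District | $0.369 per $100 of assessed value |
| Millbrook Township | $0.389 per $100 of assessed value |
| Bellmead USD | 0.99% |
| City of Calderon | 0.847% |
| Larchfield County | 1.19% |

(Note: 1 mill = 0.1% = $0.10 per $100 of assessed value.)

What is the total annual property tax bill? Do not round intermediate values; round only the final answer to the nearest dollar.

Assessed value = $627,000 × 0.463 = $290,301
Taxable value = $290,301 − $66,000 = $224,301
Regional Park District: $224,301 × 0.00369 = $827.67069
Millbrook Township: $224,301 × 0.00389 = $872.53089
Bellmead USD: $224,301 × 0.0099 = $2,220.5799
City of Calderon: $224,301 × 0.00847 = $1,899.82947
Larchfield County: $224,301 × 0.0119 = $2,669.1819
Total = $8,489.79285

$8,490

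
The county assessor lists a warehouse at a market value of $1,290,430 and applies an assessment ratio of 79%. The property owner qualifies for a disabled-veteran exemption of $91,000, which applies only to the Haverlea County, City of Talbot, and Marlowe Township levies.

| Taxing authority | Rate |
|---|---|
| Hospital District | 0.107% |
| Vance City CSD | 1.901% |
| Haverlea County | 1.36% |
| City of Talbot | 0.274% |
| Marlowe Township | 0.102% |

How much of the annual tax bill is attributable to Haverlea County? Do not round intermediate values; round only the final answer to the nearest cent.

Assessed value = $1,290,430 × 0.79 = $1,019,439.7
Haverlea County taxable value = $1,019,439.7 − $91,000 = $928,439.7
Haverlea County levy = $928,439.7 × 0.0136 = $12,626.77992

$12,626.78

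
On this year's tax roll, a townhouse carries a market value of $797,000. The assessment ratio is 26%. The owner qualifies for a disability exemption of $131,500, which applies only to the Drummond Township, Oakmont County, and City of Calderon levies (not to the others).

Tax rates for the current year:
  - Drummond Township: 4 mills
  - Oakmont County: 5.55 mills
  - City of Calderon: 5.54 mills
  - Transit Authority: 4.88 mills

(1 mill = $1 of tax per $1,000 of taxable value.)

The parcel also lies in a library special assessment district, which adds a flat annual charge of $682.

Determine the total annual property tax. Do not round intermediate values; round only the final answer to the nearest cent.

Assessed value = $797,000 × 0.26 = $207,220
Drummond Township: ($207,220 − $131,500) × 0.004 = $75,720 × 0.004 = $302.88
Oakmont County: ($207,220 − $131,500) × 0.00555 = $75,720 × 0.00555 = $420.246
City of Calderon: ($207,220 − $131,500) × 0.00554 = $75,720 × 0.00554 = $419.4888
Transit Authority: $207,220 × 0.00488 = $1,011.2336
Levies subtotal = $2,153.8484
Total = $2,153.8484 + $682 = $2,835.8484

$2,835.85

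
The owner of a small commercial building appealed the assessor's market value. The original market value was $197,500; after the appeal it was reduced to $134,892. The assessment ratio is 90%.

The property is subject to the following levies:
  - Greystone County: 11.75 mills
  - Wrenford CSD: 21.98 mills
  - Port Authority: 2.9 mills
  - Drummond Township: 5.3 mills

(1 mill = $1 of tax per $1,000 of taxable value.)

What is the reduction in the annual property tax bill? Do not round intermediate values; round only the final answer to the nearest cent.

Old assessed value = $197,500 × 0.9 = $177,750
New assessed value = $134,892 × 0.9 = $121,402.8
Combined rate = 0.01175 + 0.02198 + 0.0029 + 0.0053 = 0.04193
Old tax = $177,750 × 0.04193 = $7,453.0575
New tax = $121,402.8 × 0.04193 = $5,090.419404
Reduction = $7,453.0575 − $5,090.419404 = $2,362.638096

$2,362.64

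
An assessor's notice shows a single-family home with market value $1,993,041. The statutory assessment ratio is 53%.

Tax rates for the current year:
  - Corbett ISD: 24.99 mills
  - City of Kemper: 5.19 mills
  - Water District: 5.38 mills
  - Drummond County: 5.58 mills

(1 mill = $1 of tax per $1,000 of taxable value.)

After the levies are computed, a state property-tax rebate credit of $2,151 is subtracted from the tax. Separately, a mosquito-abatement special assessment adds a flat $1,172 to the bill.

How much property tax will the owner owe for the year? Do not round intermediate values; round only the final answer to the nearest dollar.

Assessed value = $1,993,041 × 0.53 = $1,056,311.73
Corbett ISD: $1,056,311.73 × 0.02499 = $26,397.2301327
City of Kemper: $1,056,311.73 × 0.00519 = $5,482.2578787
Water District: $1,056,311.73 × 0.00538 = $5,682.9571074
Drummond County: $1,056,311.73 × 0.00558 = $5,894.2194534
Levies subtotal = $43,456.6645722
After credit = $43,456.6645722 − $2,151 = $41,305.6645722
Total = $41,305.6645722 + $1,172 = $42,477.6645722

$42,478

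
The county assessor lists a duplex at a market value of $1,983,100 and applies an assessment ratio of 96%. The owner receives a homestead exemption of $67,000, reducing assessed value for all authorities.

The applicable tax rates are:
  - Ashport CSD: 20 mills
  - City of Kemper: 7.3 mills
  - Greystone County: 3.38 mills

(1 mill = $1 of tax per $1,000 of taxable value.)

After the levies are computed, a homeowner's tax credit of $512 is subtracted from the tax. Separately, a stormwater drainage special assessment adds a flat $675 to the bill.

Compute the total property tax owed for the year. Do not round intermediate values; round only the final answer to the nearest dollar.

Assessed value = $1,983,100 × 0.96 = $1,903,776
Taxable value = $1,903,776 − $67,000 = $1,836,776
Ashport CSD: $1,836,776 × 0.02 = $36,735.52
City of Kemper: $1,836,776 × 0.0073 = $13,408.4648
Greystone County: $1,836,776 × 0.00338 = $6,208.30288
Levies subtotal = $56,352.28768
After credit = $56,352.28768 − $512 = $55,840.28768
Total = $55,840.28768 + $675 = $56,515.28768

$56,515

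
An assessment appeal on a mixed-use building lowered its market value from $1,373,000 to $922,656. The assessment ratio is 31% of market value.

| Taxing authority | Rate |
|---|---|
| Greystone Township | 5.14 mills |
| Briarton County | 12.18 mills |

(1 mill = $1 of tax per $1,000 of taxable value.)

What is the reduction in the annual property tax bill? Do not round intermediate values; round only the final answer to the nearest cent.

Old assessed value = $1,373,000 × 0.31 = $425,630
New assessed value = $922,656 × 0.31 = $286,023.36
Combined rate = 0.00514 + 0.01218 = 0.01732
Old tax = $425,630 × 0.01732 = $7,371.9116
New tax = $286,023.36 × 0.01732 = $4,953.9245952
Reduction = $7,371.9116 − $4,953.9245952 = $2,417.9870048

$2,417.99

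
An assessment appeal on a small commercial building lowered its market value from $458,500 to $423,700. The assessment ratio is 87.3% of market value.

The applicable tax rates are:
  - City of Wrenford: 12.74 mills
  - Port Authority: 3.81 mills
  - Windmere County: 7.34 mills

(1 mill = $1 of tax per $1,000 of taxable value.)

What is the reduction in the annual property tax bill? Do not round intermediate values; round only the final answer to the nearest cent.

Old assessed value = $458,500 × 0.873 = $400,270.5
New assessed value = $423,700 × 0.873 = $369,890.1
Combined rate = 0.01274 + 0.00381 + 0.00734 = 0.02389
Old tax = $400,270.5 × 0.02389 = $9,562.462245
New tax = $369,890.1 × 0.02389 = $8,836.674489
Reduction = $9,562.462245 − $8,836.674489 = $725.787756

$725.79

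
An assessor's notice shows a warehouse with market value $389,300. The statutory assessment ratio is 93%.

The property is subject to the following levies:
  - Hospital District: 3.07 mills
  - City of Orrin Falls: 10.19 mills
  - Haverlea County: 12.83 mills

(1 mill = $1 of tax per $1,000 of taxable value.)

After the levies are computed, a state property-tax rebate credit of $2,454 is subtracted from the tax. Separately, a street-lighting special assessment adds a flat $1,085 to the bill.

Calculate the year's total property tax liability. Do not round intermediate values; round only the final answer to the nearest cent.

Assessed value = $389,300 × 0.93 = $362,049
Hospital District: $362,049 × 0.00307 = $1,111.49043
City of Orrin Falls: $362,049 × 0.01019 = $3,689.27931
Haverlea County: $362,049 × 0.01283 = $4,645.08867
Levies subtotal = $9,445.85841
After credit = $9,445.85841 − $2,454 = $6,991.85841
Total = $6,991.85841 + $1,085 = $8,076.85841

$8,076.86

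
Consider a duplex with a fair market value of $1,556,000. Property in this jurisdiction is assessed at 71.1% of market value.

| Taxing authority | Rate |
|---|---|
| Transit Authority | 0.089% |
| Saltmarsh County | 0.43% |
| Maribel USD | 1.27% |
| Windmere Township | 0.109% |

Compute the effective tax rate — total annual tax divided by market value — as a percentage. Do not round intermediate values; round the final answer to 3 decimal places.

Assessed value = $1,556,000 × 0.711 = $1,106,316
Transit Authority: $1,106,316 × 0.00089 = $984.62124
Saltmarsh County: $1,106,316 × 0.0043 = $4,757.1588
Maribel USD: $1,106,316 × 0.0127 = $14,050.2132
Windmere Township: $1,106,316 × 0.00109 = $1,205.88444
Total tax = $20,997.87768
Effective rate = $20,997.87768 ÷ $1,556,000 = 1.349% of market value

1.349%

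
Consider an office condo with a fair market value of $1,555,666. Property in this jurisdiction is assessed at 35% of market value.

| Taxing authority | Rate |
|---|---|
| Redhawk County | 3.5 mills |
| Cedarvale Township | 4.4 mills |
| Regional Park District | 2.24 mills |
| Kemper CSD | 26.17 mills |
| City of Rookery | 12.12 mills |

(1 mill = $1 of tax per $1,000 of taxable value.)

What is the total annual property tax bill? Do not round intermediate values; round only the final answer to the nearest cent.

Assessed value = $1,555,666 × 0.35 = $544,483.1
Redhawk County: $544,483.1 × 0.0035 = $1,905.69085
Cedarvale Township: $544,483.1 × 0.0044 = $2,395.72564
Regional Park District: $544,483.1 × 0.00224 = $1,219.642144
Kemper CSD: $544,483.1 × 0.02617 = $14,249.122727
City of Rookery: $544,483.1 × 0.01212 = $6,599.135172
Total = $1,905.69085 + $2,395.72564 + $1,219.642144 + $14,249.122727 + $6,599.135172 = $26,369.316533

$26,369.32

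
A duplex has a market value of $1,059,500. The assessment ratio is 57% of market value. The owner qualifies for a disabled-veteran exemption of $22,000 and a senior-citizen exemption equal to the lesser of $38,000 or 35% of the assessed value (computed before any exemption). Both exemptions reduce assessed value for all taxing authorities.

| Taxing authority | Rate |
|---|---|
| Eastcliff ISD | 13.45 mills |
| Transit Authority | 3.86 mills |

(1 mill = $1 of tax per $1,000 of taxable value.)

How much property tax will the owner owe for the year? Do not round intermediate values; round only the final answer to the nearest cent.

$9,415.17

Assessed value = $1,059,500 × 0.57 = $603,915
Senior-citizen exemption = min($38,000, 35% × $603,915) = min($38,000, $211,370.25) = $38,000 (dollar cap binds)
Taxable value = $603,915 − $22,000 − $38,000 = $543,915
Eastcliff ISD: $543,915 × 0.01345 = $7,315.65675
Transit Authority: $543,915 × 0.00386 = $2,099.5119
Total = $9,415.16865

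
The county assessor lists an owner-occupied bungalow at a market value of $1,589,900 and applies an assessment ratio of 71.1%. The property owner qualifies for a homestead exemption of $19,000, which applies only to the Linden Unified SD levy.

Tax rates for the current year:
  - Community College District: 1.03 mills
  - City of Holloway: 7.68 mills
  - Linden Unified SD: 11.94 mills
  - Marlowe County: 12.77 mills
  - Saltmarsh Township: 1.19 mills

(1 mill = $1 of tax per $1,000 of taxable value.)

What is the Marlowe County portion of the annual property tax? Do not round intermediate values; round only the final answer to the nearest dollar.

Assessed value = $1,589,900 × 0.711 = $1,130,418.9
Marlowe County taxable value = $1,130,418.9 (exemption does not apply)
Marlowe County levy = $1,130,418.9 × 0.01277 = $14,435.449353

$14,435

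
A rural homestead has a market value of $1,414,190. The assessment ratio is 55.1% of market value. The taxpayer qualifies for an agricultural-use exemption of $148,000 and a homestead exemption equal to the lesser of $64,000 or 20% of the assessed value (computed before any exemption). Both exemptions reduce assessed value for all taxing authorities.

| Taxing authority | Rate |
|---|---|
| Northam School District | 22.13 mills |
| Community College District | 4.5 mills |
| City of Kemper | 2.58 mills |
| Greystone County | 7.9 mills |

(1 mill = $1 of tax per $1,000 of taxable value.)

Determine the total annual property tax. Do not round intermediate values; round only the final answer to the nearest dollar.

Assessed value = $1,414,190 × 0.551 = $779,218.69
Homestead exemption = min($64,000, 20% × $779,218.69) = min($64,000, $155,843.738) = $64,000 (dollar cap binds)
Taxable value = $779,218.69 − $148,000 − $64,000 = $567,218.69
Northam School District: $567,218.69 × 0.02213 = $12,552.5496097
Community College District: $567,218.69 × 0.0045 = $2,552.484105
City of Kemper: $567,218.69 × 0.00258 = $1,463.4242202
Greystone County: $567,218.69 × 0.0079 = $4,481.027651
Total = $21,049.4855859

$21,049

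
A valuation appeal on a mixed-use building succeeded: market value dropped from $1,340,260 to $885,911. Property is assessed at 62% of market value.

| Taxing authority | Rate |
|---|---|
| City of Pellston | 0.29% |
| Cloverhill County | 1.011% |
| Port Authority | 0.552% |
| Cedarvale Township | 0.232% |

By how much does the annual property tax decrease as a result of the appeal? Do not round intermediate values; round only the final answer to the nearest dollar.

Old assessed value = $1,340,260 × 0.62 = $830,961.2
New assessed value = $885,911 × 0.62 = $549,264.82
Combined rate = 0.0029 + 0.01011 + 0.00552 + 0.00232 = 0.02085
Old tax = $830,961.2 × 0.02085 = $17,325.54102
New tax = $549,264.82 × 0.02085 = $11,452.171497
Reduction = $17,325.54102 − $11,452.171497 = $5,873.369523

$5,873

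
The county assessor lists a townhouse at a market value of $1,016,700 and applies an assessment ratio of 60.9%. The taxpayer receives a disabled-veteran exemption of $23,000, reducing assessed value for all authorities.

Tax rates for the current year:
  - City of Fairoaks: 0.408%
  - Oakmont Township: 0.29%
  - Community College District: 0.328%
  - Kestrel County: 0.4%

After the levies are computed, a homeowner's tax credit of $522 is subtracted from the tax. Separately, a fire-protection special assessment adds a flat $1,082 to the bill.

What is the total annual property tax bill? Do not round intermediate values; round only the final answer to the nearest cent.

$9,061.39

Assessed value = $1,016,700 × 0.609 = $619,170.3
Taxable value = $619,170.3 − $23,000 = $596,170.3
City of Fairoaks: $596,170.3 × 0.00408 = $2,432.374824
Oakmont Township: $596,170.3 × 0.0029 = $1,728.89387
Community College District: $596,170.3 × 0.00328 = $1,955.438584
Kestrel County: $596,170.3 × 0.004 = $2,384.6812
Levies subtotal = $8,501.388478
After credit = $8,501.388478 − $522 = $7,979.388478
Total = $7,979.388478 + $1,082 = $9,061.388478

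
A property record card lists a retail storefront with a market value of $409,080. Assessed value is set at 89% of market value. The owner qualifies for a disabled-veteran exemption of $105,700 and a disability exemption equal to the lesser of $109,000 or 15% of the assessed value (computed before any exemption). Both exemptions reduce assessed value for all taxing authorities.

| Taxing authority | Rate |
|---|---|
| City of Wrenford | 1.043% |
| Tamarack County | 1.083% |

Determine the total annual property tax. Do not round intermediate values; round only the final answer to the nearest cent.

Assessed value = $409,080 × 0.89 = $364,081.2
Disability exemption = min($109,000, 15% × $364,081.2) = min($109,000, $54,612.18) = $54,612.18 (percentage binds)
Taxable value = $364,081.2 − $105,700 − $54,612.18 = $203,769.02
City of Wrenford: $203,769.02 × 0.01043 = $2,125.3108786
Tamarack County: $203,769.02 × 0.01083 = $2,206.8184866
Total = $4,332.1293652

$4,332.13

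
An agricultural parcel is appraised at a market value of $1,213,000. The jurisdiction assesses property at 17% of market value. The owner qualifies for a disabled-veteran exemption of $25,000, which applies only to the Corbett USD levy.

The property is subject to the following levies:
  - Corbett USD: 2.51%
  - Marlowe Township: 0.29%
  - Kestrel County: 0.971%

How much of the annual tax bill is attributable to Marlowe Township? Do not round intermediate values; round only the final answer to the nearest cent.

Assessed value = $1,213,000 × 0.17 = $206,210
Marlowe Township taxable value = $206,210 (exemption does not apply)
Marlowe Township levy = $206,210 × 0.0029 = $598.009

$598.01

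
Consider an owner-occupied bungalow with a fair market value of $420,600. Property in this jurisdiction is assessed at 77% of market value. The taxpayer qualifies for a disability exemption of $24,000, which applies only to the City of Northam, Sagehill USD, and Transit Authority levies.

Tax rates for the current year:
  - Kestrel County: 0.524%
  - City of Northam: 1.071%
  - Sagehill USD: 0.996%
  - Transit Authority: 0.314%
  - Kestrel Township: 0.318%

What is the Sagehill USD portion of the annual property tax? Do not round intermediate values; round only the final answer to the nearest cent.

Assessed value = $420,600 × 0.77 = $323,862
Sagehill USD taxable value = $323,862 − $24,000 = $299,862
Sagehill USD levy = $299,862 × 0.00996 = $2,986.62552

$2,986.63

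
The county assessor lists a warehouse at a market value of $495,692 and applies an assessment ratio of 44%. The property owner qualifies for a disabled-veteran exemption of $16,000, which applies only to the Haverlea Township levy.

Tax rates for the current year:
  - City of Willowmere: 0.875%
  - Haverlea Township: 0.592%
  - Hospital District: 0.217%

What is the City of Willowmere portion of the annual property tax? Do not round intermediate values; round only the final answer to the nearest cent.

Assessed value = $495,692 × 0.44 = $218,104.48
City of Willowmere taxable value = $218,104.48 (exemption does not apply)
City of Willowmere levy = $218,104.48 × 0.00875 = $1,908.4142

$1,908.41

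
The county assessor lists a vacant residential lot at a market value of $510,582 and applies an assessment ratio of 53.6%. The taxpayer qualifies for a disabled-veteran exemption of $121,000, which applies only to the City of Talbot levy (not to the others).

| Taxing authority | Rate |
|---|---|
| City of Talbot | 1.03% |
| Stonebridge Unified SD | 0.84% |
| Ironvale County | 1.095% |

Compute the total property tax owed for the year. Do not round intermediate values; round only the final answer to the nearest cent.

$6,868.07

Assessed value = $510,582 × 0.536 = $273,671.952
City of Talbot: ($273,671.952 − $121,000) × 0.0103 = $152,671.952 × 0.0103 = $1,572.5211056
Stonebridge Unified SD: $273,671.952 × 0.0084 = $2,298.8443968
Ironvale County: $273,671.952 × 0.01095 = $2,996.7078744
Total = $6,868.0733768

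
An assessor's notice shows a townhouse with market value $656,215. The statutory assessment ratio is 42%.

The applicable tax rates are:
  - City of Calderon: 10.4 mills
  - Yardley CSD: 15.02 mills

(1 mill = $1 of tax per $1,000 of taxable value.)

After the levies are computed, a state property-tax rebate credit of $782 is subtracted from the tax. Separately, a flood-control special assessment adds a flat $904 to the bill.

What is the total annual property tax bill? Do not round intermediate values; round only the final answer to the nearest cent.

$7,128.01

Assessed value = $656,215 × 0.42 = $275,610.3
City of Calderon: $275,610.3 × 0.0104 = $2,866.34712
Yardley CSD: $275,610.3 × 0.01502 = $4,139.666706
Levies subtotal = $7,006.013826
After credit = $7,006.013826 − $782 = $6,224.013826
Total = $6,224.013826 + $904 = $7,128.013826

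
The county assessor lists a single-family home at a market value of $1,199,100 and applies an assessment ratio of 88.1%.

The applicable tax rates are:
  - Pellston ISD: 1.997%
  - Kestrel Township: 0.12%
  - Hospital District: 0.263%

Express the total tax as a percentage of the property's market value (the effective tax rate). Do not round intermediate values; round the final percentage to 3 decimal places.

Assessed value = $1,199,100 × 0.881 = $1,056,407.1
Pellston ISD: $1,056,407.1 × 0.01997 = $21,096.449787
Kestrel Township: $1,056,407.1 × 0.0012 = $1,267.68852
Hospital District: $1,056,407.1 × 0.00263 = $2,778.350673
Total tax = $25,142.48898
Effective rate = $25,142.48898 ÷ $1,199,100 = 2.097% of market value

2.097%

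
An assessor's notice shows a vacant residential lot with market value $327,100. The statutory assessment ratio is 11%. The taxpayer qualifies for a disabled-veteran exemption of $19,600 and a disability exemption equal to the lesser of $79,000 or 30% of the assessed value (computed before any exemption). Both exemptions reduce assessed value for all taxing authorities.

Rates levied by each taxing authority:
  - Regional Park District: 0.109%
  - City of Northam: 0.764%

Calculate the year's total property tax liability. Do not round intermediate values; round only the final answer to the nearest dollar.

Assessed value = $327,100 × 0.11 = $35,981
Disability exemption = min($79,000, 30% × $35,981) = min($79,000, $10,794.3) = $10,794.3 (percentage binds)
Taxable value = $35,981 − $19,600 − $10,794.3 = $5,586.7
Regional Park District: $5,586.7 × 0.00109 = $6.089503
City of Northam: $5,586.7 × 0.00764 = $42.682388
Total = $48.771891

$49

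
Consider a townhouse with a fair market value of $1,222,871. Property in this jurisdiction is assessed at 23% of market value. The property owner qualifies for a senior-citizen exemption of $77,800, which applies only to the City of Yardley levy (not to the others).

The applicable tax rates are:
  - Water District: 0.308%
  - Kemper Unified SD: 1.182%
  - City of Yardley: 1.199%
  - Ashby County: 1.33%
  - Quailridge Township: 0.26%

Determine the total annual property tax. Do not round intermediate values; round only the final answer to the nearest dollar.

$11,102

Assessed value = $1,222,871 × 0.23 = $281,260.33
Water District: $281,260.33 × 0.00308 = $866.2818164
Kemper Unified SD: $281,260.33 × 0.01182 = $3,324.4971006
City of Yardley: ($281,260.33 − $77,800) × 0.01199 = $203,460.33 × 0.01199 = $2,439.4893567
Ashby County: $281,260.33 × 0.0133 = $3,740.762389
Quailridge Township: $281,260.33 × 0.0026 = $731.276858
Total = $11,102.3075207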